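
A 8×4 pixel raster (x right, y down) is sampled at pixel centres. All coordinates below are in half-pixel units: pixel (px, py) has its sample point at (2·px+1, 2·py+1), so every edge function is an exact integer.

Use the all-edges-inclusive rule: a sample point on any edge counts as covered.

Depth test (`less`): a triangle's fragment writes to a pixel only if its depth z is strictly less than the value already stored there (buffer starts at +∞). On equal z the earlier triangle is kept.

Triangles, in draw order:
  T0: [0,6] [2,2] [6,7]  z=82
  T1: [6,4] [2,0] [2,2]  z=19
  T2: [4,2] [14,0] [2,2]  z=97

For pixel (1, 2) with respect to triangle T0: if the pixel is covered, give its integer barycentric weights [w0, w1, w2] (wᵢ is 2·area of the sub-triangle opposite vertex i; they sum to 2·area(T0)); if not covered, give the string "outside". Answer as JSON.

T0:
  2·area = 26
  edge (0, 6)→(2, 2): d=(2,-4) inclusive
  edge (2, 2)→(6, 7): d=(4,5) inclusive
  edge (6, 7)→(0, 6): d=(-6,-1) inclusive
    (0,2)@(1, 5): e=[2,17,7] → █
    (1,2)@(3, 5): e=[10,7,9] → █
    (2,2)@(5, 5): e=[18,-3,11] → ·
    (0,3)@(1, 7): e=[6,25,-5] → ·
    (1,3)@(3, 7): e=[14,15,-3] → ·
  covered (2 px):
    · · · · · · · ·
    · · · · · · · ·
    █ █ · · · · · ·
    · · · · · · · ·
T1:
  2·area = 8  (B↔C swapped to make it positive)
  edge (6, 4)→(2, 2): d=(-4,-2) inclusive
  edge (2, 2)→(2, 0): d=(0,-2) inclusive
  edge (2, 0)→(6, 4): d=(4,4) inclusive
    (1,0)@(3, 1): e=[6,2,0] → █  [on edge]
    (2,0)@(5, 1): e=[10,6,-8] → ·
    (1,1)@(3, 3): e=[-2,2,8] → ·
    (2,1)@(5, 3): e=[2,6,0] → █  [on edge]
    (3,1)@(7, 3): e=[6,10,-8] → ·
    (2,2)@(5, 5): e=[-6,6,8] → ·
    (3,2)@(7, 5): e=[-2,10,0] → ·  [on edge]
    (4,3)@(9, 7): e=[-6,14,0] → ·  [on edge]
  covered (2 px):
    · █ · · · · · ·
    · · █ · · · · ·
    · · · · · · · ·
    · · · · · · · ·
T2:
  2·area = 4  (B↔C swapped to make it positive)
  edge (4, 2)→(2, 2): d=(-2,0) inclusive
  edge (2, 2)→(14, 0): d=(12,-2) inclusive
  edge (14, 0)→(4, 2): d=(-10,2) inclusive
    (4,0)@(9, 1): e=[2,2,0] → █  [on edge]
    (5,0)@(11, 1): e=[2,6,-4] → ·
    (4,1)@(9, 3): e=[-2,26,-20] → ·
  covered (1 px):
    · · · · █ · · ·
    · · · · · · · ·
    · · · · · · · ·
    · · · · · · · ·

Result: [7,9,10]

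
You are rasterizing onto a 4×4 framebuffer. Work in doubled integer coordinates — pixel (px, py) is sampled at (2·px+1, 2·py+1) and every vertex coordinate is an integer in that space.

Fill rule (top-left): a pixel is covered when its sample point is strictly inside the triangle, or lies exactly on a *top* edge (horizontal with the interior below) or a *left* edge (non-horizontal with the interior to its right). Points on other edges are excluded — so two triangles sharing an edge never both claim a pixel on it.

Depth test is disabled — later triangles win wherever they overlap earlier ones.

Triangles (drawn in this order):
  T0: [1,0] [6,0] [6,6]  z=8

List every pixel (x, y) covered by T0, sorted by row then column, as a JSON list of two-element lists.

T0:
  2·area = 30
  edge (1, 0)→(6, 0): d=(5,0) top-left  bias=+0
  edge (6, 0)→(6, 6): d=(0,6) right/bottom  bias=-1
  edge (6, 6)→(1, 0): d=(-5,-6) top-left  bias=+0
    (1,0)@(3, 1): e=[5,18,7] → #
    (2,0)@(5, 1): e=[5,6,19] → #
    (3,0)@(7, 1): e=[5,-6,31] → ·
    (1,1)@(3, 3): e=[15,18,-3] → ·
    (2,1)@(5, 3): e=[15,6,9] → #
    (3,1)@(7, 3): e=[15,-6,21] → ·
    (2,2)@(5, 5): e=[25,6,-1] → ·
  covered (3 px):
    · # # ·
    · · # ·
    · · · ·
    · · · ·

Final: [[1,0],[2,0],[2,1]]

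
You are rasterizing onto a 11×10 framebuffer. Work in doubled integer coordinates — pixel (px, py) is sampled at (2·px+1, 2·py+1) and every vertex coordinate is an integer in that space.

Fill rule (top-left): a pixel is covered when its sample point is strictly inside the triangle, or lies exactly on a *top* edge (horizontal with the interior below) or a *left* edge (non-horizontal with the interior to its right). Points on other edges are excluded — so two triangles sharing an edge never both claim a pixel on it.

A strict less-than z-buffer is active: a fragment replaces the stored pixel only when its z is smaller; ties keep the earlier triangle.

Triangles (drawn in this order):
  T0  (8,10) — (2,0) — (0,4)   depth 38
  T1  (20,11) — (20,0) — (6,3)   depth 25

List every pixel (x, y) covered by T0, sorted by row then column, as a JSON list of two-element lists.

T0:
  2·area = 44  (B↔C swapped to make it positive)
  edge (8, 10)→(0, 4): d=(-8,-6) top-left  bias=+0
  edge (0, 4)→(2, 0): d=(2,-4) top-left  bias=+0
  edge (2, 0)→(8, 10): d=(6,10) right/bottom  bias=-1
    (0,1)@(1, 3): e=[14,2,28] → █
    (1,1)@(3, 3): e=[26,10,8] → █
    (2,1)@(5, 3): e=[38,18,-12] → ·
    (0,2)@(1, 5): e=[-2,6,40] → ·
    (1,2)@(3, 5): e=[10,14,20] → █
    (2,2)@(5, 5): e=[22,22,0] → ·  [on edge]
    (1,3)@(3, 7): e=[-6,18,32] → ·
    (2,3)@(5, 7): e=[6,26,12] → █
    (3,3)@(7, 7): e=[18,34,-8] → ·
    (2,4)@(5, 9): e=[-10,30,24] → ·
    (3,4)@(7, 9): e=[2,38,4] → █
    (4,4)@(9, 9): e=[14,46,-16] → ·
    (5,7)@(11, 15): e=[-22,66,0] → ·  [on edge]
  covered (5 px):
    · · · · · · · · · · ·
    █ █ · · · · · · · · ·
    · █ · · · · · · · · ·
    · · █ · · · · · · · ·
    · · · █ · · · · · · ·
    · · · · · · · · · · ·
    · · · · · · · · · · ·
    · · · · · · · · · · ·
    · · · · · · · · · · ·
    · · · · · · · · · · ·
T1:
  2·area = 154  (B↔C swapped to make it positive)
  edge (20, 11)→(6, 3): d=(-14,-8) top-left  bias=+0
  edge (6, 3)→(20, 0): d=(14,-3) top-left  bias=+0
  edge (20, 0)→(20, 11): d=(0,11) right/bottom  bias=-1
    (8,0)@(17, 1): e=[116,5,33] → █
    (9,0)@(19, 1): e=[132,11,11] → █
    (10,0)@(21, 1): e=[148,17,-11] → ·
    (3,1)@(7, 3): e=[8,3,143] → █
    (4,1)@(9, 3): e=[24,9,121] → █
    (5,1)@(11, 3): e=[40,15,99] → █
    (6,1)@(13, 3): e=[56,21,77] → █
    (7,1)@(15, 3): e=[72,27,55] → █
    (10,1)@(21, 3): e=[120,45,-11] → ·
    (3,2)@(7, 5): e=[-20,31,143] → ·
    (4,2)@(9, 5): e=[-4,37,121] → ·
    (5,2)@(11, 5): e=[12,43,99] → █
    (6,3)@(13, 7): e=[0,77,77] → █  [on edge]
  covered (20 px):
    · · · · · · · · █ █ ·
    · · · █ █ █ █ █ █ █ ·
    · · · · · █ █ █ █ █ ·
    · · · · · · █ █ █ █ ·
    · · · · · · · · █ █ ·
    · · · · · · · · · · ·
    · · · · · · · · · · ·
    · · · · · · · · · · ·
    · · · · · · · · · · ·
    · · · · · · · · · · ·

Answer: [[0,1],[1,1],[1,2],[2,3],[3,4]]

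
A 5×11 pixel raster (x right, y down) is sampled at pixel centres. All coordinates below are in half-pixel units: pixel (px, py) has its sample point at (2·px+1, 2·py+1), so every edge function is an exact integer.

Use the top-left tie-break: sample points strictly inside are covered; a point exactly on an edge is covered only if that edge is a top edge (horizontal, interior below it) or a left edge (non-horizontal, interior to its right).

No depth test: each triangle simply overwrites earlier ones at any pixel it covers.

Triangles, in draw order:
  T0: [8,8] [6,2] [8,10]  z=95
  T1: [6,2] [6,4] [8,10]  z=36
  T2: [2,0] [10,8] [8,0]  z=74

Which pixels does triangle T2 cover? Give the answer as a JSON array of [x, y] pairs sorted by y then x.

T0:
  2·area = 4  (B↔C swapped to make it positive)
  edge (8, 8)→(8, 10): d=(0,2) right/bottom  bias=-1
  edge (8, 10)→(6, 2): d=(-2,-8) top-left  bias=+0
  edge (6, 2)→(8, 8): d=(2,6) right/bottom  bias=-1
    (3,2)@(7, 5): e=[2,2,0] → .  [on edge]
    (4,5)@(9, 11): e=[-2,6,0] → .  [on edge]
  covered (0 px):
    . . . . .
    . . . . .
    . . . . .
    . . . . .
    . . . . .
    . . . . .
    . . . . .
    . . . . .
    . . . . .
    . . . . .
    . . . . .
T1:
  2·area = 4  (B↔C swapped to make it positive)
  edge (6, 2)→(8, 10): d=(2,8) right/bottom  bias=-1
  edge (8, 10)→(6, 4): d=(-2,-6) top-left  bias=+0
  edge (6, 4)→(6, 2): d=(0,-2) top-left  bias=+0
    (2,0)@(5, 1): e=[6,0,-2] → .  [on edge]
    (3,3)@(7, 7): e=[2,0,2] → X  [on edge]
    (4,3)@(9, 7): e=[-14,12,6] → .
    (3,4)@(7, 9): e=[6,-4,2] → .
    (4,6)@(9, 13): e=[-2,0,6] → .  [on edge]
  covered (1 px):
    . . . . .
    . . . . .
    . . . . .
    . . . X .
    . . . . .
    . . . . .
    . . . . .
    . . . . .
    . . . . .
    . . . . .
    . . . . .
T2:
  2·area = 48  (B↔C swapped to make it positive)
  edge (2, 0)→(8, 0): d=(6,0) top-left  bias=+0
  edge (8, 0)→(10, 8): d=(2,8) right/bottom  bias=-1
  edge (10, 8)→(2, 0): d=(-8,-8) top-left  bias=+0
    (1,0)@(3, 1): e=[6,42,0] → X  [on edge]
    (2,0)@(5, 1): e=[6,26,16] → X
    (3,0)@(7, 1): e=[6,10,32] → X
    (4,0)@(9, 1): e=[6,-6,48] → .
    (1,1)@(3, 3): e=[18,46,-16] → .
    (2,1)@(5, 3): e=[18,30,0] → X  [on edge]
    (4,1)@(9, 3): e=[18,-2,32] → .
    (2,2)@(5, 5): e=[30,34,-16] → .
    (3,2)@(7, 5): e=[30,18,0] → X  [on edge]
    (4,2)@(9, 5): e=[30,2,16] → X
    (3,3)@(7, 7): e=[42,22,-16] → .
    (4,3)@(9, 7): e=[42,6,0] → X  [on edge]
  covered (8 px):
    . X X X .
    . . X X .
    . . . X X
    . . . . X
    . . . . .
    . . . . .
    . . . . .
    . . . . .
    . . . . .
    . . . . .
    . . . . .

Answer: [[1,0],[2,0],[3,0],[2,1],[3,1],[3,2],[4,2],[4,3]]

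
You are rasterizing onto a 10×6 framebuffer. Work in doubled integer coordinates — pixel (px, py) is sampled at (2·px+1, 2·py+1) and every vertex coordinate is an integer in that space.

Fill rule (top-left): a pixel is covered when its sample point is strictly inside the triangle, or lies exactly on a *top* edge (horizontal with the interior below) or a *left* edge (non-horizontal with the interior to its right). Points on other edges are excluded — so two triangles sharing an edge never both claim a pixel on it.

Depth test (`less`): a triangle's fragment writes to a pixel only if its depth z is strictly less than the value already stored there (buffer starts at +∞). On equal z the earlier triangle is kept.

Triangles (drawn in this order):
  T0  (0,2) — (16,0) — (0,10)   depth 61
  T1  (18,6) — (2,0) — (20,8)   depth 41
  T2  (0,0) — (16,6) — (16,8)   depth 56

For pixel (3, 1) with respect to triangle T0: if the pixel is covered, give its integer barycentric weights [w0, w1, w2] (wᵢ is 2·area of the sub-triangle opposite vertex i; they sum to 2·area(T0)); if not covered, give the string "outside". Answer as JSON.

T0:
  2·area = 128
  edge (0, 2)→(16, 0): d=(16,-2) top-left  bias=+0
  edge (16, 0)→(0, 10): d=(-16,10) right/bottom  bias=-1
  edge (0, 10)→(0, 2): d=(0,-8) top-left  bias=+0
    (4,0)@(9, 1): e=[2,54,72] → █
    (5,0)@(11, 1): e=[6,34,88] → █
    (6,0)@(13, 1): e=[10,14,104] → █
    (7,0)@(15, 1): e=[14,-6,120] → ·
    (0,1)@(1, 3): e=[18,102,8] → █
    (1,1)@(3, 3): e=[22,82,24] → █
    (2,1)@(5, 3): e=[26,62,40] → █
    (3,1)@(7, 3): e=[30,42,56] → █
    (6,1)@(13, 3): e=[42,-18,104] → ·
    (0,2)@(1, 5): e=[50,70,8] → █
    (4,2)@(9, 5): e=[66,-10,72] → ·
    (5,2)@(11, 5): e=[70,-30,88] → ·
  covered (16 px):
    · · · · █ █ █ · · ·
    █ █ █ █ █ █ · · · ·
    █ █ █ █ · · · · · ·
    █ █ · · · · · · · ·
    █ · · · · · · · · ·
    · · · · · · · · · ·
T1:
  2·area = 20  (B↔C swapped to make it positive)
  edge (18, 6)→(20, 8): d=(2,2) right/bottom  bias=-1
  edge (20, 8)→(2, 0): d=(-18,-8) top-left  bias=+0
  edge (2, 0)→(18, 6): d=(16,6) right/bottom  bias=-1
    (6,0)@(13, 1): e=[0,70,-50] → ·  [on edge]
    (4,1)@(9, 3): e=[12,2,6] → █
    (5,1)@(11, 3): e=[8,18,-6] → ·
    (7,1)@(15, 3): e=[0,50,-30] → ·  [on edge]
    (4,2)@(9, 5): e=[16,-34,38] → ·
    (7,2)@(15, 5): e=[4,14,2] → █
    (8,2)@(17, 5): e=[0,30,-10] → ·  [on edge]
    (7,3)@(15, 7): e=[8,-22,34] → ·
    (9,3)@(19, 7): e=[0,10,10] → ·  [on edge]
  covered (2 px):
    · · · · · · · · · ·
    · · · · █ · · · · ·
    · · · · · · · █ · ·
    · · · · · · · · · ·
    · · · · · · · · · ·
    · · · · · · · · · ·
T2:
  2·area = 32
  edge (0, 0)→(16, 6): d=(16,6) right/bottom  bias=-1
  edge (16, 6)→(16, 8): d=(0,2) right/bottom  bias=-1
  edge (16, 8)→(0, 0): d=(-16,-8) top-left  bias=+0
    (3,1)@(7, 3): e=[6,18,8] → █
    (4,1)@(9, 3): e=[-6,14,24] → ·
    (3,2)@(7, 5): e=[38,18,-24] → ·
    (5,2)@(11, 5): e=[14,10,8] → █
    (6,2)@(13, 5): e=[2,6,24] → █
    (7,2)@(15, 5): e=[-10,2,40] → ·
    (5,3)@(11, 7): e=[46,10,-24] → ·
    (6,3)@(13, 7): e=[34,6,-8] → ·
    (7,3)@(15, 7): e=[22,2,8] → █
    (8,3)@(17, 7): e=[10,-2,24] → ·
    (7,4)@(15, 9): e=[54,2,-24] → ·
  covered (4 px):
    · · · · · · · · · ·
    · · · █ · · · · · ·
    · · · · · █ █ · · ·
    · · · · · · · █ · ·
    · · · · · · · · · ·
    · · · · · · · · · ·

Result: [42,56,30]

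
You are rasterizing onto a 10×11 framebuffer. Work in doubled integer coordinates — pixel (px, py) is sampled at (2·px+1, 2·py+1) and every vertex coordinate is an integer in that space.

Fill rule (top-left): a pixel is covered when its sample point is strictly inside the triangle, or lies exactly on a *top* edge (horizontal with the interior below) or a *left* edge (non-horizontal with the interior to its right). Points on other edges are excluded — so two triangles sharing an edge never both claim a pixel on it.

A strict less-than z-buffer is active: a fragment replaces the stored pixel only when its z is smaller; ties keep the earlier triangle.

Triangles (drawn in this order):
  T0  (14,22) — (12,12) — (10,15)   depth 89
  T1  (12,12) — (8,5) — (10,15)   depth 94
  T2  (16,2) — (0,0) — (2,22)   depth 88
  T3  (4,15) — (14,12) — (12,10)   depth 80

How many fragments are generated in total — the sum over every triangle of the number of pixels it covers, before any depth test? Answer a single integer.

T0:
  2·area = 26  (B↔C swapped to make it positive)
  edge (14, 22)→(10, 15): d=(-4,-7) top-left  bias=+0
  edge (10, 15)→(12, 12): d=(2,-3) top-left  bias=+0
  edge (12, 12)→(14, 22): d=(2,10) right/bottom  bias=-1
    (5,3)@(11, 7): e=[39,-13,0] → .  [on edge]
    (5,7)@(11, 15): e=[7,3,16] → X
    (6,7)@(13, 15): e=[21,9,-4] → .
    (5,8)@(11, 17): e=[-1,7,20] → .
    (6,8)@(13, 17): e=[13,13,0] → .  [on edge]
    (6,9)@(13, 19): e=[5,17,4] → X
    (7,9)@(15, 19): e=[19,23,-16] → .
    (6,10)@(13, 21): e=[-3,21,8] → .
  covered (2 px):
    . . . . . . . . . .
    . . . . . . . . . .
    . . . . . . . . . .
    . . . . . . . . . .
    . . . . . . . . . .
    . . . . . . . . . .
    . . . . . . . . . .
    . . . . . X . . . .
    . . . . . . . . . .
    . . . . . . X . . .
    . . . . . . . . . .
T1:
  2·area = 26  (B↔C swapped to make it positive)
  edge (12, 12)→(10, 15): d=(-2,3) right/bottom  bias=-1
  edge (10, 15)→(8, 5): d=(-2,-10) top-left  bias=+0
  edge (8, 5)→(12, 12): d=(4,7) right/bottom  bias=-1
    (4,3)@(9, 7): e=[19,6,1] → X
    (5,3)@(11, 7): e=[13,26,-13] → .
    (4,4)@(9, 9): e=[15,2,9] → X
    (5,4)@(11, 9): e=[9,22,-5] → .
    (4,5)@(9, 11): e=[11,-2,17] → .
    (5,5)@(11, 11): e=[5,18,3] → X
    (6,5)@(13, 11): e=[-1,38,-11] → .
    (5,6)@(11, 13): e=[1,14,11] → X
    (6,6)@(13, 13): e=[-5,34,-3] → .
    (5,7)@(11, 15): e=[-3,10,19] → .
  covered (4 px):
    . . . . . . . . . .
    . . . . . . . . . .
    . . . . . . . . . .
    . . . . X . . . . .
    . . . . X . . . . .
    . . . . . X . . . .
    . . . . . X . . . .
    . . . . . . . . . .
    . . . . . . . . . .
    . . . . . . . . . .
    . . . . . . . . . .
T2:
  2·area = 348  (B↔C swapped to make it positive)
  edge (16, 2)→(2, 22): d=(-14,20) right/bottom  bias=-1
  edge (2, 22)→(0, 0): d=(-2,-22) top-left  bias=+0
  edge (0, 0)→(16, 2): d=(16,2) right/bottom  bias=-1
    (0,0)@(1, 1): e=[314,20,14] → X
    (1,0)@(3, 1): e=[274,64,10] → X
    (2,0)@(5, 1): e=[234,108,6] → X
    (3,0)@(7, 1): e=[194,152,2] → X
    (4,0)@(9, 1): e=[154,196,-2] → .
    (0,1)@(1, 3): e=[286,16,46] → X
    (4,1)@(9, 3): e=[126,192,30] → X
    (5,1)@(11, 3): e=[86,236,26] → X
    (6,1)@(13, 3): e=[46,280,22] → X
    (7,1)@(15, 3): e=[6,324,18] → X
    (8,1)@(17, 3): e=[-34,368,14] → .
    (0,2)@(1, 5): e=[258,12,78] → X
    (0,5)@(1, 11): e=[174,0,174] → X  [on edge]
  covered (44 px):
    X X X X . . . . . .
    X X X X X X X X . .
    X X X X X X X . . .
    X X X X X X . . . .
    X X X X X X . . . .
    X X X X X . . . . .
    . X X X . . . . . .
    . X X . . . . . . .
    . X X . . . . . . .
    . X . . . . . . . .
    . . . . . . . . . .
T3:
  2·area = 26  (B↔C swapped to make it positive)
  edge (4, 15)→(12, 10): d=(8,-5) top-left  bias=+0
  edge (12, 10)→(14, 12): d=(2,2) right/bottom  bias=-1
  edge (14, 12)→(4, 15): d=(-10,3) right/bottom  bias=-1
    (1,0)@(3, 1): e=[-117,0,143] → .  [on edge]
    (2,1)@(5, 3): e=[-91,0,117] → .  [on edge]
    (3,2)@(7, 5): e=[-65,0,91] → .  [on edge]
    (4,3)@(9, 7): e=[-39,0,65] → .  [on edge]
    (5,4)@(11, 9): e=[-13,0,39] → .  [on edge]
    (5,5)@(11, 11): e=[3,4,19] → X
    (6,5)@(13, 11): e=[13,0,13] → .  [on edge]
    (4,6)@(9, 13): e=[9,12,5] → X
    (5,6)@(11, 13): e=[19,8,-1] → .
    (7,6)@(15, 13): e=[39,0,-13] → .  [on edge]
    (4,7)@(9, 15): e=[25,16,-15] → .
    (8,7)@(17, 15): e=[65,0,-39] → .  [on edge]
    (9,8)@(19, 17): e=[91,0,-65] → .  [on edge]
  covered (2 px):
    . . . . . . . . . .
    . . . . . . . . . .
    . . . . . . . . . .
    . . . . . . . . . .
    . . . . . . . . . .
    . . . . . X . . . .
    . . . . X . . . . .
    . . . . . . . . . .
    . . . . . . . . . .
    . . . . . . . . . .
    . . . . . . . . . .

Answer: 52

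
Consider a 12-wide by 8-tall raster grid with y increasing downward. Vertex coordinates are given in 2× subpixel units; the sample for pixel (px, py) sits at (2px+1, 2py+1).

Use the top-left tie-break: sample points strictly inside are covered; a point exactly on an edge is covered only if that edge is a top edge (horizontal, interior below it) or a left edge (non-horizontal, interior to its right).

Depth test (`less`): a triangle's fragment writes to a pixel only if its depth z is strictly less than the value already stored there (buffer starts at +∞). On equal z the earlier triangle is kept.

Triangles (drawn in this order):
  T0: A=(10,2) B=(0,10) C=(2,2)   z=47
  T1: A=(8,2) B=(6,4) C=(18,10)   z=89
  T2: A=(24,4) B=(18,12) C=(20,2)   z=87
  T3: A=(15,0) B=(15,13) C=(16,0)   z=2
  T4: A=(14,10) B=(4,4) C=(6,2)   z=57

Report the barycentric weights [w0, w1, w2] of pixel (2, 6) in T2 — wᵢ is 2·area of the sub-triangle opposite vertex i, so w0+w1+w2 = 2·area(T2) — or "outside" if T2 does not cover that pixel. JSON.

T0:
  2·area = 64
  edge (10, 2)→(0, 10): d=(-10,8) right/bottom  bias=-1
  edge (0, 10)→(2, 2): d=(2,-8) top-left  bias=+0
  edge (2, 2)→(10, 2): d=(8,0) top-left  bias=+0
    (1,1)@(3, 3): e=[46,10,8] → █
    (2,1)@(5, 3): e=[30,26,8] → █
    (3,1)@(7, 3): e=[14,42,8] → █
    (4,1)@(9, 3): e=[-2,58,8] → ·
    (1,2)@(3, 5): e=[26,14,24] → █
    (3,2)@(7, 5): e=[-6,46,24] → ·
    (0,3)@(1, 7): e=[22,2,40] → █
    (2,3)@(5, 7): e=[-10,34,40] → ·
    (0,4)@(1, 9): e=[2,6,56] → █
    (1,4)@(3, 9): e=[-14,22,56] → ·
    (0,5)@(1, 11): e=[-18,10,72] → ·
  covered (8 px):
    · · · · · · · · · · · ·
    · █ █ █ · · · · · · · ·
    · █ █ · · · · · · · · ·
    █ █ · · · · · · · · · ·
    █ · · · · · · · · · · ·
    · · · · · · · · · · · ·
    · · · · · · · · · · · ·
    · · · · · · · · · · · ·
T1:
  2·area = 36  (B↔C swapped to make it positive)
  edge (8, 2)→(18, 10): d=(10,8) right/bottom  bias=-1
  edge (18, 10)→(6, 4): d=(-12,-6) top-left  bias=+0
  edge (6, 4)→(8, 2): d=(2,-2) top-left  bias=+0
    (4,0)@(9, 1): e=[-18,54,0] → ·  [on edge]
    (3,1)@(7, 3): e=[18,18,0] → █  [on edge]
    (4,1)@(9, 3): e=[2,30,4] → █
    (5,1)@(11, 3): e=[-14,42,8] → ·
    (2,2)@(5, 5): e=[54,-18,0] → ·  [on edge]
    (3,2)@(7, 5): e=[38,-6,4] → ·
    (4,2)@(9, 5): e=[22,6,8] → █
    (5,2)@(11, 5): e=[6,18,12] → █
    (6,2)@(13, 5): e=[-10,30,16] → ·
    (1,3)@(3, 7): e=[90,-54,0] → ·  [on edge]
    (4,3)@(9, 7): e=[42,-18,12] → ·
    (5,3)@(11, 7): e=[26,-6,16] → ·
    (0,4)@(1, 9): e=[126,-90,0] → ·  [on edge]
  covered (5 px):
    · · · · · · · · · · · ·
    · · · █ █ · · · · · · ·
    · · · · █ █ · · · · · ·
    · · · · · · █ · · · · ·
    · · · · · · · · · · · ·
    · · · · · · · · · · · ·
    · · · · · · · · · · · ·
    · · · · · · · · · · · ·
T2:
  2·area = 44
  edge (24, 4)→(18, 12): d=(-6,8) right/bottom  bias=-1
  edge (18, 12)→(20, 2): d=(2,-10) top-left  bias=+0
  edge (20, 2)→(24, 4): d=(4,2) right/bottom  bias=-1
    (10,1)@(21, 3): e=[30,12,2] → █
    (11,1)@(23, 3): e=[14,32,-2] → ·
    (10,2)@(21, 5): e=[18,16,10] → █
    (11,2)@(23, 5): e=[2,36,6] → █
    (9,3)@(19, 7): e=[22,0,22] → █  [on edge]
    (11,3)@(23, 7): e=[-10,40,14] → ·
    (9,4)@(19, 9): e=[10,4,30] → █
    (10,4)@(21, 9): e=[-6,24,26] → ·
    (9,5)@(19, 11): e=[-2,8,38] → ·
  covered (6 px):
    · · · · · · · · · · · ·
    · · · · · · · · · · █ ·
    · · · · · · · · · · █ █
    · · · · · · · · · █ █ ·
    · · · · · · · · · █ · ·
    · · · · · · · · · · · ·
    · · · · · · · · · · · ·
    · · · · · · · · · · · ·
T3:
  2·area = 13  (B↔C swapped to make it positive)
  edge (15, 0)→(16, 0): d=(1,0) top-left  bias=+0
  edge (16, 0)→(15, 13): d=(-1,13) right/bottom  bias=-1
  edge (15, 13)→(15, 0): d=(0,-13) top-left  bias=+0
    (7,0)@(15, 1): e=[1,12,0] → █  [on edge]
    (8,0)@(17, 1): e=[1,-14,26] → ·
    (7,1)@(15, 3): e=[3,10,0] → █  [on edge]
    (8,1)@(17, 3): e=[3,-16,26] → ·
    (7,2)@(15, 5): e=[5,8,0] → █  [on edge]
    (8,2)@(17, 5): e=[5,-18,26] → ·
    (7,3)@(15, 7): e=[7,6,0] → █  [on edge]
    (8,3)@(17, 7): e=[7,-20,26] → ·
    (7,4)@(15, 9): e=[9,4,0] → █  [on edge]
    (8,4)@(17, 9): e=[9,-22,26] → ·
    (7,5)@(15, 11): e=[11,2,0] → █  [on edge]
    (8,5)@(17, 11): e=[11,-24,26] → ·
    (7,6)@(15, 13): e=[13,0,0] → ·  [on edge]
    (7,7)@(15, 15): e=[15,-2,0] → ·  [on edge]
  covered (6 px):
    · · · · · · · █ · · · ·
    · · · · · · · █ · · · ·
    · · · · · · · █ · · · ·
    · · · · · · · █ · · · ·
    · · · · · · · █ · · · ·
    · · · · · · · █ · · · ·
    · · · · · · · · · · · ·
    · · · · · · · · · · · ·
T4:
  2·area = 32
  edge (14, 10)→(4, 4): d=(-10,-6) top-left  bias=+0
  edge (4, 4)→(6, 2): d=(2,-2) top-left  bias=+0
  edge (6, 2)→(14, 10): d=(8,8) right/bottom  bias=-1
    (2,0)@(5, 1): e=[36,-4,0] → ·  [on edge]
    (3,0)@(7, 1): e=[48,0,-16] → ·  [on edge]
    (2,1)@(5, 3): e=[16,0,16] → █  [on edge]
    (3,1)@(7, 3): e=[28,4,0] → ·  [on edge]
    (1,2)@(3, 5): e=[-16,0,48] → ·  [on edge]
    (2,2)@(5, 5): e=[-4,4,32] → ·
    (3,2)@(7, 5): e=[8,8,16] → █
    (4,2)@(9, 5): e=[20,12,0] → ·  [on edge]
    (0,3)@(1, 7): e=[-48,0,80] → ·  [on edge]
    (3,3)@(7, 7): e=[-12,12,32] → ·
    (4,3)@(9, 7): e=[0,16,16] → █  [on edge]
    (5,3)@(11, 7): e=[12,20,0] → ·  [on edge]
    (6,4)@(13, 9): e=[4,28,0] → ·  [on edge]
    (7,5)@(15, 11): e=[-4,36,0] → ·  [on edge]
    (8,6)@(17, 13): e=[-12,44,0] → ·  [on edge]
    (9,6)@(19, 13): e=[0,48,-16] → ·  [on edge]
    (9,7)@(19, 15): e=[-20,52,0] → ·  [on edge]
  covered (3 px):
    · · · · · · · · · · · ·
    · · █ · · · · · · · · ·
    · · · █ · · · · · · · ·
    · · · · █ · · · · · · ·
    · · · · · · · · · · · ·
    · · · · · · · · · · · ·
    · · · · · · · · · · · ·
    · · · · · · · · · · · ·

Answer: "outside"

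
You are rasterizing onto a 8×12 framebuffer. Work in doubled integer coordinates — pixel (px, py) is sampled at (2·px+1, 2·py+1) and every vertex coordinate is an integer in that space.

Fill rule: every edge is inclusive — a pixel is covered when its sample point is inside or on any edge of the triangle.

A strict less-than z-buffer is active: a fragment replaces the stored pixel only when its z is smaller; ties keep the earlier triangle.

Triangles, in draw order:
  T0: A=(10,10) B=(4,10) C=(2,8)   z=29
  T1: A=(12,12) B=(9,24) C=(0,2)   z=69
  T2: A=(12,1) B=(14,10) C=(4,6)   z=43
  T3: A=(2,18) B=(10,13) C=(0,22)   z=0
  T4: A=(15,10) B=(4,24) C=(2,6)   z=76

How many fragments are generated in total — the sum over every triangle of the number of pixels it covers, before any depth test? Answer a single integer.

T0:
  2·area = 12
  edge (10, 10)→(4, 10): d=(-6,0) inclusive
  edge (4, 10)→(2, 8): d=(-2,-2) inclusive
  edge (2, 8)→(10, 10): d=(8,2) inclusive
    (0,3)@(1, 7): e=[18,0,-6] → ·  [on edge]
    (1,4)@(3, 9): e=[6,0,6] → #  [on edge]
    (2,4)@(5, 9): e=[6,4,2] → #
    (3,4)@(7, 9): e=[6,8,-2] → ·
    (1,5)@(3, 11): e=[-6,-4,22] → ·
    (2,5)@(5, 11): e=[-6,0,18] → ·  [on edge]
    (3,6)@(7, 13): e=[-18,0,30] → ·  [on edge]
    (4,7)@(9, 15): e=[-30,0,42] → ·  [on edge]
    (5,8)@(11, 17): e=[-42,0,54] → ·  [on edge]
    (6,9)@(13, 19): e=[-54,0,66] → ·  [on edge]
    (7,10)@(15, 21): e=[-66,0,78] → ·  [on edge]
  covered (2 px):
    · · · · · · · ·
    · · · · · · · ·
    · · · · · · · ·
    · · · · · · · ·
    · # # · · · · ·
    · · · · · · · ·
    · · · · · · · ·
    · · · · · · · ·
    · · · · · · · ·
    · · · · · · · ·
    · · · · · · · ·
    · · · · · · · ·
T1:
  2·area = 174
  edge (12, 12)→(9, 24): d=(-3,12) inclusive
  edge (9, 24)→(0, 2): d=(-9,-22) inclusive
  edge (0, 2)→(12, 12): d=(12,10) inclusive
    (0,1)@(1, 3): e=[159,13,2] → #
    (1,1)@(3, 3): e=[135,57,-18] → ·
    (0,2)@(1, 5): e=[153,-5,26] → ·
    (1,2)@(3, 5): e=[129,39,6] → #
    (2,2)@(5, 5): e=[105,83,-14] → ·
    (1,3)@(3, 7): e=[123,21,30] → #
    (2,3)@(5, 7): e=[99,65,10] → #
    (3,3)@(7, 7): e=[75,109,-10] → ·
    (1,4)@(3, 9): e=[117,3,54] → #
    (3,4)@(7, 9): e=[69,91,14] → #
    (4,4)@(9, 9): e=[45,135,-6] → ·
    (1,5)@(3, 11): e=[111,-15,78] → ·
  covered (23 px):
    · · · · · · · ·
    # · · · · · · ·
    · # · · · · · ·
    · # # · · · · ·
    · # # # · · · ·
    · · # # # · · ·
    · · # # # # · ·
    · · · # # # · ·
    · · · # # · · ·
    · · · # # · · ·
    · · · · # · · ·
    · · · · # · · ·
T2:
  2·area = 82
  edge (12, 1)→(14, 10): d=(2,9) inclusive
  edge (14, 10)→(4, 6): d=(-10,-4) inclusive
  edge (4, 6)→(12, 1): d=(8,-5) inclusive
    (4,1)@(9, 3): e=[31,50,1] → #
    (5,1)@(11, 3): e=[13,58,11] → #
    (6,1)@(13, 3): e=[-5,66,21] → ·
    (3,2)@(7, 5): e=[53,22,7] → #
    (6,2)@(13, 5): e=[-1,46,37] → ·
    (3,3)@(7, 7): e=[57,2,23] → #
    (6,3)@(13, 7): e=[3,26,53] → #
    (7,3)@(15, 7): e=[-15,34,63] → ·
    (3,4)@(7, 9): e=[61,-18,39] → ·
    (4,4)@(9, 9): e=[43,-10,49] → ·
    (5,4)@(11, 9): e=[25,-2,59] → ·
    (6,4)@(13, 9): e=[7,6,69] → #
  covered (10 px):
    · · · · · · · ·
    · · · · # # · ·
    · · · # # # · ·
    · · · # # # # ·
    · · · · · · # ·
    · · · · · · · ·
    · · · · · · · ·
    · · · · · · · ·
    · · · · · · · ·
    · · · · · · · ·
    · · · · · · · ·
    · · · · · · · ·
T3:
  2·area = 22
  edge (2, 18)→(10, 13): d=(8,-5) inclusive
  edge (10, 13)→(0, 22): d=(-10,9) inclusive
  edge (0, 22)→(2, 18): d=(2,-4) inclusive
    (3,7)@(7, 15): e=[1,7,14] → #
    (4,7)@(9, 15): e=[11,-11,22] → ·
    (2,8)@(5, 17): e=[7,5,10] → #
    (3,8)@(7, 17): e=[17,-13,18] → ·
    (1,9)@(3, 19): e=[13,3,6] → #
    (2,9)@(5, 19): e=[23,-15,14] → ·
    (0,10)@(1, 21): e=[19,1,2] → #
    (1,10)@(3, 21): e=[29,-17,10] → ·
    (0,11)@(1, 23): e=[35,-19,6] → ·
  covered (4 px):
    · · · · · · · ·
    · · · · · · · ·
    · · · · · · · ·
    · · · · · · · ·
    · · · · · · · ·
    · · · · · · · ·
    · · · · · · · ·
    · · · # · · · ·
    · · # · · · · ·
    · # · · · · · ·
    # · · · · · · ·
    · · · · · · · ·
T4:
  2·area = 226
  edge (15, 10)→(4, 24): d=(-11,14) inclusive
  edge (4, 24)→(2, 6): d=(-2,-18) inclusive
  edge (2, 6)→(15, 10): d=(13,4) inclusive
    (1,3)@(3, 7): e=[201,16,9] → #
    (2,3)@(5, 7): e=[173,52,1] → #
    (3,3)@(7, 7): e=[145,88,-7] → ·
    (1,4)@(3, 9): e=[179,12,35] → #
    (3,4)@(7, 9): e=[123,84,19] → #
    (4,4)@(9, 9): e=[95,120,11] → #
    (5,4)@(11, 9): e=[67,156,3] → #
    (6,4)@(13, 9): e=[39,192,-5] → ·
    (1,5)@(3, 11): e=[157,8,61] → #
    (6,5)@(13, 11): e=[17,188,21] → #
    (7,5)@(15, 11): e=[-11,224,13] → ·
    (1,6)@(3, 13): e=[135,4,87] → #
    (1,7)@(3, 15): e=[113,0,113] → #  [on edge]
  covered (29 px):
    · · · · · · · ·
    · · · · · · · ·
    · · · · · · · ·
    · # # · · · · ·
    · # # # # # · ·
    · # # # # # # ·
    · # # # # # · ·
    · # # # # # · ·
    · · # # # · · ·
    · · # # · · · ·
    · · # · · · · ·
    · · · · · · · ·

Final: 68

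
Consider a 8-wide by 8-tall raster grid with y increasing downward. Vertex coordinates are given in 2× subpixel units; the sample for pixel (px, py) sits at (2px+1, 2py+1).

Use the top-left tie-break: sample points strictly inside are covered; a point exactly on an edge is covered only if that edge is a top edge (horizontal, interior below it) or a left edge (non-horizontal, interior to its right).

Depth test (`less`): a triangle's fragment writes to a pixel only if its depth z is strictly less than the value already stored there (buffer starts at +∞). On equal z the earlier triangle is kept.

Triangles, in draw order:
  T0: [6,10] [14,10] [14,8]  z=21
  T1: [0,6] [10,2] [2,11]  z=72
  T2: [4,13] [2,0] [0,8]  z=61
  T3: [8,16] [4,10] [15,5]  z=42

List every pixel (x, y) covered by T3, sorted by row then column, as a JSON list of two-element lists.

T0:
  2·area = 16  (B↔C swapped to make it positive)
  edge (6, 10)→(14, 8): d=(8,-2) top-left  bias=+0
  edge (14, 8)→(14, 10): d=(0,2) right/bottom  bias=-1
  edge (14, 10)→(6, 10): d=(-8,0) right/bottom  bias=-1
    (5,4)@(11, 9): e=[2,6,8] → X
    (6,4)@(13, 9): e=[6,2,8] → X
    (7,4)@(15, 9): e=[10,-2,8] → .
    (5,5)@(11, 11): e=[18,6,-8] → .
    (6,5)@(13, 11): e=[22,2,-8] → .
  covered (2 px):
    . . . . . . . .
    . . . . . . . .
    . . . . . . . .
    . . . . . . . .
    . . . . . X X .
    . . . . . . . .
    . . . . . . . .
    . . . . . . . .
T1:
  2·area = 58
  edge (0, 6)→(10, 2): d=(10,-4) top-left  bias=+0
  edge (10, 2)→(2, 11): d=(-8,9) right/bottom  bias=-1
  edge (2, 11)→(0, 6): d=(-2,-5) top-left  bias=+0
    (4,1)@(9, 3): e=[6,1,51] → X
    (5,1)@(11, 3): e=[14,-17,61] → .
    (1,2)@(3, 5): e=[2,39,17] → X
    (2,2)@(5, 5): e=[10,21,27] → X
    (3,2)@(7, 5): e=[18,3,37] → X
    (4,2)@(9, 5): e=[26,-15,47] → .
    (0,3)@(1, 7): e=[14,41,3] → X
    (3,3)@(7, 7): e=[38,-13,33] → .
    (0,4)@(1, 9): e=[34,25,-1] → .
    (1,4)@(3, 9): e=[42,7,9] → X
    (2,4)@(5, 9): e=[50,-11,19] → .
    (1,5)@(3, 11): e=[62,-9,5] → .
  covered (8 px):
    . . . . . . . .
    . . . . X . . .
    . X X X . . . .
    X X X . . . . .
    . X . . . . . .
    . . . . . . . .
    . . . . . . . .
    . . . . . . . .
T2:
  2·area = 42  (B↔C swapped to make it positive)
  edge (4, 13)→(0, 8): d=(-4,-5) top-left  bias=+0
  edge (0, 8)→(2, 0): d=(2,-8) top-left  bias=+0
  edge (2, 0)→(4, 13): d=(2,13) right/bottom  bias=-1
    (0,2)@(1, 5): e=[17,2,23] → X
    (1,2)@(3, 5): e=[27,18,-3] → .
    (0,3)@(1, 7): e=[9,6,27] → X
    (1,3)@(3, 7): e=[19,22,1] → X
    (2,3)@(5, 7): e=[29,38,-25] → .
    (0,4)@(1, 9): e=[1,10,31] → X
    (2,4)@(5, 9): e=[21,42,-21] → .
    (0,5)@(1, 11): e=[-7,14,35] → .
    (1,5)@(3, 11): e=[3,30,9] → X
    (2,5)@(5, 11): e=[13,46,-17] → .
    (1,6)@(3, 13): e=[-5,34,13] → .
  covered (6 px):
    . . . . . . . .
    . . . . . . . .
    X . . . . . . .
    X X . . . . . .
    X X . . . . . .
    . X . . . . . .
    . . . . . . . .
    . . . . . . . .
T3:
  2·area = 86
  edge (8, 16)→(4, 10): d=(-4,-6) top-left  bias=+0
  edge (4, 10)→(15, 5): d=(11,-5) top-left  bias=+0
  edge (15, 5)→(8, 16): d=(-7,11) right/bottom  bias=-1
    (7,2)@(15, 5): e=[86,0,0] → .  [on edge]
    (5,3)@(11, 7): e=[54,2,30] → X
    (6,3)@(13, 7): e=[66,12,8] → X
    (7,3)@(15, 7): e=[78,22,-14] → .
    (3,4)@(7, 9): e=[22,4,60] → X
    (4,4)@(9, 9): e=[34,14,38] → X
    (6,4)@(13, 9): e=[58,34,-6] → .
    (2,5)@(5, 11): e=[2,16,68] → X
    (6,5)@(13, 11): e=[50,56,-20] → .
    (2,6)@(5, 13): e=[-6,38,54] → .
    (3,6)@(7, 13): e=[6,48,32] → X
    (5,6)@(11, 13): e=[30,68,-12] → .
  covered (11 px):
    . . . . . . . .
    . . . . . . . .
    . . . . . . . .
    . . . . . X X .
    . . . X X X . .
    . . X X X X . .
    . . . X X . . .
    . . . . . . . .

Result: [[5,3],[6,3],[3,4],[4,4],[5,4],[2,5],[3,5],[4,5],[5,5],[3,6],[4,6]]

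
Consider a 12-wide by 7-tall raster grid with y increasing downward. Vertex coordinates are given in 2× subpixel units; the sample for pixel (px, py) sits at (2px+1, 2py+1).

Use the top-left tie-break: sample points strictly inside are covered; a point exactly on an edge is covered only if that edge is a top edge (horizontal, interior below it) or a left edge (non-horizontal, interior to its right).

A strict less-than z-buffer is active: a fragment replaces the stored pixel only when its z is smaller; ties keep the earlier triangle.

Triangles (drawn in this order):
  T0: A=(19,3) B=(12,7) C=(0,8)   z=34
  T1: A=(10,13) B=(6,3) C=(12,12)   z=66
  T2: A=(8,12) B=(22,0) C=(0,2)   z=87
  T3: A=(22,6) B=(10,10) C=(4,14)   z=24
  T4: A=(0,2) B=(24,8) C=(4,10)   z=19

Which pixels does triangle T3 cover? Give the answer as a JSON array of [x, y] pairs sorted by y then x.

T0:
  2·area = 41
  edge (19, 3)→(12, 7): d=(-7,4) right/bottom  bias=-1
  edge (12, 7)→(0, 8): d=(-12,1) right/bottom  bias=-1
  edge (0, 8)→(19, 3): d=(19,-5) top-left  bias=+0
    (9,1)@(19, 3): e=[0,41,0] → ·  [on edge]
    (6,2)@(13, 5): e=[10,23,8] → #
    (7,2)@(15, 5): e=[2,21,18] → #
    (8,2)@(17, 5): e=[-6,19,28] → ·
    (2,3)@(5, 7): e=[28,7,6] → #
    (3,3)@(7, 7): e=[20,5,16] → #
    (4,3)@(9, 7): e=[12,3,26] → #
    (5,3)@(11, 7): e=[4,1,36] → #
    (6,3)@(13, 7): e=[-4,-1,46] → ·
    (7,3)@(15, 7): e=[-12,-3,56] → ·
    (2,4)@(5, 9): e=[14,-17,44] → ·
    (3,4)@(7, 9): e=[6,-19,54] → ·
    (2,5)@(5, 11): e=[0,-41,82] → ·  [on edge]
  covered (6 px):
    · · · · · · · · · · · ·
    · · · · · · · · · · · ·
    · · · · · · # # · · · ·
    · · # # # # · · · · · ·
    · · · · · · · · · · · ·
    · · · · · · · · · · · ·
    · · · · · · · · · · · ·
T1:
  2·area = 24
  edge (10, 13)→(6, 3): d=(-4,-10) top-left  bias=+0
  edge (6, 3)→(12, 12): d=(6,9) right/bottom  bias=-1
  edge (12, 12)→(10, 13): d=(-2,1) right/bottom  bias=-1
    (3,2)@(7, 5): e=[2,3,19] → #
    (4,2)@(9, 5): e=[22,-15,17] → ·
    (3,3)@(7, 7): e=[-6,15,15] → ·
    (4,4)@(9, 9): e=[6,9,9] → #
    (5,4)@(11, 9): e=[26,-9,7] → ·
    (4,5)@(9, 11): e=[-2,21,5] → ·
    (5,5)@(11, 11): e=[18,3,3] → #
    (6,5)@(13, 11): e=[38,-15,1] → ·
    (5,6)@(11, 13): e=[10,15,-1] → ·
  covered (3 px):
    · · · · · · · · · · · ·
    · · · · · · · · · · · ·
    · · · # · · · · · · · ·
    · · · · · · · · · · · ·
    · · · · # · · · · · · ·
    · · · · · # · · · · · ·
    · · · · · · · · · · · ·
T2:
  2·area = 236  (B↔C swapped to make it positive)
  edge (8, 12)→(0, 2): d=(-8,-10) top-left  bias=+0
  edge (0, 2)→(22, 0): d=(22,-2) top-left  bias=+0
  edge (22, 0)→(8, 12): d=(-14,12) right/bottom  bias=-1
    (5,0)@(11, 1): e=[118,0,118] → #  [on edge]
    (6,0)@(13, 1): e=[138,4,94] → #
    (7,0)@(15, 1): e=[158,8,70] → #
    (8,0)@(17, 1): e=[178,12,46] → #
    (9,0)@(19, 1): e=[198,16,22] → #
    (10,0)@(21, 1): e=[218,20,-2] → ·
    (0,1)@(1, 3): e=[2,24,210] → #
    (1,1)@(3, 3): e=[22,28,186] → #
    (2,1)@(5, 3): e=[42,32,162] → #
    (3,1)@(7, 3): e=[62,36,138] → #
    (4,1)@(9, 3): e=[82,40,114] → #
    (9,1)@(19, 3): e=[182,60,-6] → ·
  covered (30 px):
    · · · · · # # # # # · ·
    # # # # # # # # # · · ·
    · # # # # # # # · · · ·
    · · # # # # # · · · · ·
    · · · # # # · · · · · ·
    · · · · # · · · · · · ·
    · · · · · · · · · · · ·
T3:
  2·area = 24  (B↔C swapped to make it positive)
  edge (22, 6)→(4, 14): d=(-18,8) right/bottom  bias=-1
  edge (4, 14)→(10, 10): d=(6,-4) top-left  bias=+0
  edge (10, 10)→(22, 6): d=(12,-4) top-left  bias=+0
    (9,3)@(19, 7): e=[6,18,0] → #  [on edge]
    (10,3)@(21, 7): e=[-10,26,8] → ·
    (6,4)@(13, 9): e=[18,6,0] → #  [on edge]
    (7,4)@(15, 9): e=[2,14,8] → #
    (8,4)@(17, 9): e=[-14,22,16] → ·
    (9,4)@(19, 9): e=[-30,30,24] → ·
    (3,5)@(7, 11): e=[30,-6,0] → ·  [on edge]
    (4,5)@(9, 11): e=[14,2,8] → #
    (5,5)@(11, 11): e=[-2,10,16] → ·
    (6,5)@(13, 11): e=[-18,18,24] → ·
    (7,5)@(15, 11): e=[-34,26,32] → ·
    (0,6)@(1, 13): e=[42,-18,0] → ·  [on edge]
  covered (4 px):
    · · · · · · · · · · · ·
    · · · · · · · · · · · ·
    · · · · · · · · · · · ·
    · · · · · · · · · # · ·
    · · · · · · # # · · · ·
    · · · · # · · · · · · ·
    · · · · · · · · · · · ·
T4:
  2·area = 168
  edge (0, 2)→(24, 8): d=(24,6) right/bottom  bias=-1
  edge (24, 8)→(4, 10): d=(-20,2) right/bottom  bias=-1
  edge (4, 10)→(0, 2): d=(-4,-8) top-left  bias=+0
    (0,1)@(1, 3): e=[18,146,4] → #
    (1,1)@(3, 3): e=[6,142,20] → #
    (2,1)@(5, 3): e=[-6,138,36] → ·
    (0,2)@(1, 5): e=[66,106,-4] → ·
    (1,2)@(3, 5): e=[54,102,12] → #
    (2,2)@(5, 5): e=[42,98,28] → #
    (3,2)@(7, 5): e=[30,94,44] → #
    (4,2)@(9, 5): e=[18,90,60] → #
    (5,2)@(11, 5): e=[6,86,76] → #
    (6,2)@(13, 5): e=[-6,82,92] → ·
    (1,3)@(3, 7): e=[102,62,4] → #
    (6,3)@(13, 7): e=[42,42,84] → #
  covered (21 px):
    · · · · · · · · · · · ·
    # # · · · · · · · · · ·
    · # # # # # · · · · · ·
    · # # # # # # # # # · ·
    · · # # # # # · · · · ·
    · · · · · · · · · · · ·
    · · · · · · · · · · · ·

Final: [[9,3],[6,4],[7,4],[4,5]]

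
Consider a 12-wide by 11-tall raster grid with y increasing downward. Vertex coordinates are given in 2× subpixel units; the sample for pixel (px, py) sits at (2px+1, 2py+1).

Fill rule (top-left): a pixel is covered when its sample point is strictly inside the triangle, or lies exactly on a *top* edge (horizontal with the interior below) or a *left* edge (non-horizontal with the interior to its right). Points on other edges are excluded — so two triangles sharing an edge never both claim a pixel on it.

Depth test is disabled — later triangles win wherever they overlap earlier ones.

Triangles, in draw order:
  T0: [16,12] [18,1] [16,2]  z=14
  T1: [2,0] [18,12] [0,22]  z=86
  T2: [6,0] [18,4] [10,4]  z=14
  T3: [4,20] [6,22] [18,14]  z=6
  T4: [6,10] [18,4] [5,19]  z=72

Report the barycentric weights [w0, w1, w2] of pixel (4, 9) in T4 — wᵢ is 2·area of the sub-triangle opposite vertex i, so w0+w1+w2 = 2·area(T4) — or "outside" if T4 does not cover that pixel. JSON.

T0:
  2·area = 20  (B↔C swapped to make it positive)
  edge (16, 12)→(16, 2): d=(0,-10) top-left  bias=+0
  edge (16, 2)→(18, 1): d=(2,-1) top-left  bias=+0
  edge (18, 1)→(16, 12): d=(-2,11) right/bottom  bias=-1
    (8,1)@(17, 3): e=[10,3,7] → #
    (9,1)@(19, 3): e=[30,5,-15] → ·
    (8,2)@(17, 5): e=[10,7,3] → #
    (9,2)@(19, 5): e=[30,9,-19] → ·
    (8,3)@(17, 7): e=[10,11,-1] → ·
  covered (2 px):
    · · · · · · · · · · · ·
    · · · · · · · · # · · ·
    · · · · · · · · # · · ·
    · · · · · · · · · · · ·
    · · · · · · · · · · · ·
    · · · · · · · · · · · ·
    · · · · · · · · · · · ·
    · · · · · · · · · · · ·
    · · · · · · · · · · · ·
    · · · · · · · · · · · ·
    · · · · · · · · · · · ·
T1:
  2·area = 376
  edge (2, 0)→(18, 12): d=(16,12) right/bottom  bias=-1
  edge (18, 12)→(0, 22): d=(-18,10) right/bottom  bias=-1
  edge (0, 22)→(2, 0): d=(2,-22) top-left  bias=+0
    (1,0)@(3, 1): e=[4,348,24] → #
    (2,0)@(5, 1): e=[-20,328,68] → ·
    (1,1)@(3, 3): e=[36,312,28] → #
    (2,1)@(5, 3): e=[12,292,72] → #
    (3,1)@(7, 3): e=[-12,272,116] → ·
    (1,2)@(3, 5): e=[68,276,32] → #
    (3,2)@(7, 5): e=[20,236,120] → #
    (4,2)@(9, 5): e=[-4,216,164] → ·
    (1,3)@(3, 7): e=[100,240,36] → #
    (4,3)@(9, 7): e=[28,180,168] → #
    (5,3)@(11, 7): e=[4,160,212] → #
    (6,3)@(13, 7): e=[-20,140,256] → ·
    (0,5)@(1, 11): e=[188,188,0] → #  [on edge]
    (4,8)@(9, 17): e=[188,0,188] → ·  [on edge]
  covered (47 px):
    · # · · · · · · · · · ·
    · # # · · · · · · · · ·
    · # # # · · · · · · · ·
    · # # # # # · · · · · ·
    · # # # # # # · · · · ·
    # # # # # # # # · · · ·
    # # # # # # # # · · · ·
    # # # # # # · · · · · ·
    # # # # · · · · · · · ·
    # # # · · · · · · · · ·
    # · · · · · · · · · · ·
T2:
  2·area = 32
  edge (6, 0)→(18, 4): d=(12,4) right/bottom  bias=-1
  edge (18, 4)→(10, 4): d=(-8,0) right/bottom  bias=-1
  edge (10, 4)→(6, 0): d=(-4,-4) top-left  bias=+0
    (3,0)@(7, 1): e=[8,24,0] → #  [on edge]
    (4,0)@(9, 1): e=[0,24,8] → ·  [on edge]
    (3,1)@(7, 3): e=[32,8,-8] → ·
    (4,1)@(9, 3): e=[24,8,0] → #  [on edge]
    (5,1)@(11, 3): e=[16,8,8] → #
    (6,1)@(13, 3): e=[8,8,16] → #
    (7,1)@(15, 3): e=[0,8,24] → ·  [on edge]
    (4,2)@(9, 5): e=[48,-8,-8] → ·
    (5,2)@(11, 5): e=[40,-8,0] → ·  [on edge]
    (6,2)@(13, 5): e=[32,-8,8] → ·
    (10,2)@(21, 5): e=[0,-8,40] → ·  [on edge]
    (6,3)@(13, 7): e=[56,-24,0] → ·  [on edge]
    (7,4)@(15, 9): e=[72,-40,0] → ·  [on edge]
    (8,5)@(17, 11): e=[88,-56,0] → ·  [on edge]
    (9,6)@(19, 13): e=[104,-72,0] → ·  [on edge]
    (10,7)@(21, 15): e=[120,-88,0] → ·  [on edge]
    (11,8)@(23, 17): e=[136,-104,0] → ·  [on edge]
  covered (4 px):
    · · · # · · · · · · · ·
    · · · · # # # · · · · ·
    · · · · · · · · · · · ·
    · · · · · · · · · · · ·
    · · · · · · · · · · · ·
    · · · · · · · · · · · ·
    · · · · · · · · · · · ·
    · · · · · · · · · · · ·
    · · · · · · · · · · · ·
    · · · · · · · · · · · ·
    · · · · · · · · · · · ·
T3:
  2·area = 40  (B↔C swapped to make it positive)
  edge (4, 20)→(18, 14): d=(14,-6) top-left  bias=+0
  edge (18, 14)→(6, 22): d=(-12,8) right/bottom  bias=-1
  edge (6, 22)→(4, 20): d=(-2,-2) top-left  bias=+0
    (0,8)@(1, 17): e=[-60,100,0] → ·  [on edge]
    (5,8)@(11, 17): e=[0,20,20] → #  [on edge]
    (6,8)@(13, 17): e=[12,4,24] → #
    (7,8)@(15, 17): e=[24,-12,28] → ·
    (1,9)@(3, 19): e=[-20,60,0] → ·  [on edge]
    (3,9)@(7, 19): e=[4,28,8] → #
    (4,9)@(9, 19): e=[16,12,12] → #
    (5,9)@(11, 19): e=[28,-4,16] → ·
    (6,9)@(13, 19): e=[40,-20,20] → ·
    (2,10)@(5, 21): e=[20,20,0] → #  [on edge]
    (4,10)@(9, 21): e=[44,-12,8] → ·
  covered (6 px):
    · · · · · · · · · · · ·
    · · · · · · · · · · · ·
    · · · · · · · · · · · ·
    · · · · · · · · · · · ·
    · · · · · · · · · · · ·
    · · · · · · · · · · · ·
    · · · · · · · · · · · ·
    · · · · · · · · · · · ·
    · · · · · # # · · · · ·
    · · · # # · · · · · · ·
    · · # # · · · · · · · ·
T4:
  2·area = 102
  edge (6, 10)→(18, 4): d=(12,-6) top-left  bias=+0
  edge (18, 4)→(5, 19): d=(-13,15) right/bottom  bias=-1
  edge (5, 19)→(6, 10): d=(1,-9) top-left  bias=+0
    (3,0)@(7, 1): e=[-102,204,0] → ·  [on edge]
    (8,2)@(17, 5): e=[6,2,94] → #
    (9,2)@(19, 5): e=[18,-28,112] → ·
    (6,3)@(13, 7): e=[6,36,60] → #
    (7,3)@(15, 7): e=[18,6,78] → #
    (8,3)@(17, 7): e=[30,-24,96] → ·
    (4,4)@(9, 9): e=[6,70,26] → #
    (5,4)@(11, 9): e=[18,40,44] → #
    (7,4)@(15, 9): e=[42,-20,80] → ·
    (3,5)@(7, 11): e=[18,74,10] → #
    (6,5)@(13, 11): e=[54,-16,64] → ·
    (3,6)@(7, 13): e=[42,48,12] → #
    (2,9)@(5, 19): e=[102,0,0] → ·  [on edge]
  covered (12 px):
    · · · · · · · · · · · ·
    · · · · · · · · · · · ·
    · · · · · · · · # · · ·
    · · · · · · # # · · · ·
    · · · · # # # · · · · ·
    · · · # # # · · · · · ·
    · · · # # · · · · · · ·
    · · · # · · · · · · · ·
    · · · · · · · · · · · ·
    · · · · · · · · · · · ·
    · · · · · · · · · · · ·

Result: "outside"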